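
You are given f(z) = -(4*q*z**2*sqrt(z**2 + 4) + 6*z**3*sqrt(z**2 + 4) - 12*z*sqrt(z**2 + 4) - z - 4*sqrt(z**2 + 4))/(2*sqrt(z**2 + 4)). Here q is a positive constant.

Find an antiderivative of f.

An antiderivative F(z) passes only if d/dz[F] lands on f(z) exactly.
Check: d/dz[-(8*q*z**3 + 9*z**4 - 36*z**2 - 24*z - 6*sqrt(z**2 + 4) + 6)/12] = (-4*q*z**2*sqrt(z**2 + 4) - 6*z**3*sqrt(z**2 + 4) + 12*z*sqrt(z**2 + 4) + z + 4*sqrt(z**2 + 4))/(2*sqrt(z**2 + 4)), which equals f(z).

An antiderivative is F(z) = -(8*q*z**3 + 9*z**4 - 36*z**2 - 24*z - 6*sqrt(z**2 + 4) + 6)/12.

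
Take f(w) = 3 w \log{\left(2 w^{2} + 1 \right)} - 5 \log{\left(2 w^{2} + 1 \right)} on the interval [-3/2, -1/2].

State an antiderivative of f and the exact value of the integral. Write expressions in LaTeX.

The integrand splits into summands that can be handled one at a time.
F(w) = \frac{3 w^{2} \log{\left(2 w^{2} + 1 \right)}}{2} - \frac{3 w^{2}}{2} - 5 w \log{\left(2 w^{2} + 1 \right)} + 10 w + \frac{3 \log{\left(w^{2} + \frac{1}{2} \right)}}{4} - 5 \sqrt{2} \operatorname{atan}{\left(\sqrt{2} w \right)} is an antiderivative of f.
Check: d/dw[\frac{3 w^{2} \log{\left(2 w^{2} + 1 \right)}}{2} - \frac{3 w^{2}}{2} - 5 w \log{\left(2 w^{2} + 1 \right)} + 10 w + \frac{3 \log{\left(w^{2} + \frac{1}{2} \right)}}{4} - 5 \sqrt{2} \operatorname{atan}{\left(\sqrt{2} w \right)}] = 3 w \log{\left(2 w^{2} + 1 \right)} - 5 \log{\left(2 w^{2} + 1 \right)} = f(w).
F(-1/2) = - \frac{43}{8} + \frac{3 \log{\left(\frac{3}{4} \right)}}{4} + \frac{23 \log{\left(\frac{3}{2} \right)}}{8} + 5 \sqrt{2} \operatorname{atan}{\left(\frac{\sqrt{2}}{2} \right)}; F(-3/2) = - \frac{147}{8} + \frac{3 \log{\left(\frac{11}{4} \right)}}{4} + 5 \sqrt{2} \operatorname{atan}{\left(\frac{3 \sqrt{2}}{2} \right)} + \frac{87 \log{\left(\frac{11}{2} \right)}}{8}.
Integral = F(-1/2) - F(-3/2) = - \frac{87 \log{\left(\frac{11}{2} \right)}}{8} - 5 \sqrt{2} \operatorname{atan}{\left(\frac{3 \sqrt{2}}{2} \right)} - \frac{3 \log{\left(\frac{11}{4} \right)}}{4} + \frac{3 \log{\left(\frac{3}{4} \right)}}{4} + \frac{23 \log{\left(\frac{3}{2} \right)}}{8} + 5 \sqrt{2} \operatorname{atan}{\left(\frac{\sqrt{2}}{2} \right)} + 13.

Antiderivative: F(w) = \frac{3 w^{2} \log{\left(2 w^{2} + 1 \right)}}{2} - \frac{3 w^{2}}{2} - 5 w \log{\left(2 w^{2} + 1 \right)} + 10 w + \frac{3 \log{\left(w^{2} + \frac{1}{2} \right)}}{4} - 5 \sqrt{2} \operatorname{atan}{\left(\sqrt{2} w \right)}; value = - \frac{87 \log{\left(\frac{11}{2} \right)}}{8} - 5 \sqrt{2} \operatorname{atan}{\left(\frac{3 \sqrt{2}}{2} \right)} - \frac{3 \log{\left(\frac{11}{4} \right)}}{4} + \frac{3 \log{\left(\frac{3}{4} \right)}}{4} + \frac{23 \log{\left(\frac{3}{2} \right)}}{8} + 5 \sqrt{2} \operatorname{atan}{\left(\frac{\sqrt{2}}{2} \right)} + 13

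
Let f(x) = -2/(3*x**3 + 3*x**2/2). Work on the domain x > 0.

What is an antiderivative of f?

An antiderivative is F(x) = 8*log(x)/3 - 8*log(x + 1/2)/3 + 4/(3*x).

The denominator factors as 3*x**2*(2*x + 1); partial fractions split f into directly integrable pieces: -16/(3*(2*x + 1)) + 8/(3*x) - 4/(3*x**2).
Check: d/dx[8*log(x)/3 - 8*log(x + 1/2)/3 + 4/(3*x)] = -4/(6*x**3 + 3*x**2), which equals f(x).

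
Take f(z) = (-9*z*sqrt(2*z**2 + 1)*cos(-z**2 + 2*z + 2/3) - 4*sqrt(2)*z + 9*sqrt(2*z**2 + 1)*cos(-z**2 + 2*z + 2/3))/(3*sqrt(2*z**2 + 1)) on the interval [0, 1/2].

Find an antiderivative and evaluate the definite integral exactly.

Differentiate the proposed F(z) back; it has to land on f(z) exactly.
F(z) = -4*sqrt(z**2 + 1/2)/3 + 3*sin(-z**2 + 2*z + 2/3)/2 is an antiderivative of f.
Check: d/dz[-4*sqrt(z**2 + 1/2)/3 + 3*sin(-z**2 + 2*z + 2/3)/2] = (-9*z*sqrt(2*z**2 + 1)*cos(-z**2 + 2*z + 2/3) - 4*sqrt(2)*z + 9*sqrt(2*z**2 + 1)*cos(-z**2 + 2*z + 2/3))/(3*sqrt(2*z**2 + 1)) = f(z).
F(1/2) = -2*sqrt(3)/3 + 3*sin(17/12)/2; F(0) = -2*sqrt(2)/3 + 3*sin(2/3)/2.
Integral = F(1/2) - F(0) = -2*sqrt(3)/3 - 3*sin(2/3)/2 + 2*sqrt(2)/3 + 3*sin(17/12)/2.

Antiderivative: F(z) = -4*sqrt(z**2 + 1/2)/3 + 3*sin(-z**2 + 2*z + 2/3)/2; value = -2*sqrt(3)/3 - 3*sin(2/3)/2 + 2*sqrt(2)/3 + 3*sin(17/12)/2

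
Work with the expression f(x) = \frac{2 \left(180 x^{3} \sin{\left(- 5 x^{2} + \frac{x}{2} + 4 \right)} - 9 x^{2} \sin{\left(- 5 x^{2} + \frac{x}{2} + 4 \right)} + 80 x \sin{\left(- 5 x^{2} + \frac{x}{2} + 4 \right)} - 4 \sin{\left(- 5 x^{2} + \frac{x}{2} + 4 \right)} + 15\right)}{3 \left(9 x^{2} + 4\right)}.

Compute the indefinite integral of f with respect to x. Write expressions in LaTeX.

F(x) = \frac{4 \cos{\left(- 5 x^{2} + \frac{x}{2} + 4 \right)}}{3} + \frac{5 \operatorname{atan}{\left(\frac{3 x}{2} \right)}}{3} + C

For F(x) to be correct the identity F'(x) - f(x) = 0 must hold.
Check: d/dx[\frac{4 \cos{\left(- 5 x^{2} + \frac{x}{2} + 4 \right)}}{3} + \frac{5 \operatorname{atan}{\left(\frac{3 x}{2} \right)}}{3}] = \frac{360 x^{3} \sin{\left(- 5 x^{2} + \frac{x}{2} + 4 \right)} - 18 x^{2} \sin{\left(- 5 x^{2} + \frac{x}{2} + 4 \right)} + 160 x \sin{\left(- 5 x^{2} + \frac{x}{2} + 4 \right)} - 8 \sin{\left(- 5 x^{2} + \frac{x}{2} + 4 \right)} + 30}{27 x^{2} + 12}, which equals f(x).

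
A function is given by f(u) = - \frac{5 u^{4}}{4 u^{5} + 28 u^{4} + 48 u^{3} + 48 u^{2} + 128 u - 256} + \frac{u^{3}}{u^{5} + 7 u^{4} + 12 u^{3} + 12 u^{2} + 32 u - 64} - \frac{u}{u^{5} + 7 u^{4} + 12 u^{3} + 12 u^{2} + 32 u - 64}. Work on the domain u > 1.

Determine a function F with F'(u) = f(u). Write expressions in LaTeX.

An antiderivative is F(u) = \frac{- 2 u \log{\left(u - 1 \right)} - 278 u \log{\left(u + 4 \right)} + 15 u \log{\left(u^{2} + 4 \right)} + 40 u \operatorname{atan}{\left(\frac{u}{2} \right)} - 8 \log{\left(u - 1 \right)} - 1112 \log{\left(u + 4 \right)} + 60 \log{\left(u^{2} + 4 \right)} + 160 \operatorname{atan}{\left(\frac{u}{2} \right)} - 760}{200 \left(u + 4\right)}.

Factor the denominator (4 \left(u - 1\right) \left(u + 4\right)^{2} \left(u^{2} + 4\right)) and decompose: f = \frac{3 u + 8}{20 \left(u^{2} + 4\right)} - \frac{139}{100 \left(u + 4\right)} + \frac{19}{5 \left(u + 4\right)^{2}} - \frac{1}{100 \left(u - 1\right)}; each piece integrates to a log, atan, or power term.
Check: d/du[\frac{- 2 u \log{\left(u - 1 \right)} - 278 u \log{\left(u + 4 \right)} + 15 u \log{\left(u^{2} + 4 \right)} + 40 u \operatorname{atan}{\left(\frac{u}{2} \right)} - 8 \log{\left(u - 1 \right)} - 1112 \log{\left(u + 4 \right)} + 60 \log{\left(u^{2} + 4 \right)} + 160 \operatorname{atan}{\left(\frac{u}{2} \right)} - 760}{200 \left(u + 4\right)}] = \frac{- 5 u^{4} + 4 u^{3} - 4 u}{4 u^{5} + 28 u^{4} + 48 u^{3} + 48 u^{2} + 128 u - 256}, which equals f(u).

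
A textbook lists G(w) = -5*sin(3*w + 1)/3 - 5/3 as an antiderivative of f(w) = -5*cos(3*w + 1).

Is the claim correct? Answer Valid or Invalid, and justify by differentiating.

d/dw[G] = -5*cos(3*w + 1)
This equals f(w) exactly, so the claim holds.

Valid - differentiating G returns exactly f.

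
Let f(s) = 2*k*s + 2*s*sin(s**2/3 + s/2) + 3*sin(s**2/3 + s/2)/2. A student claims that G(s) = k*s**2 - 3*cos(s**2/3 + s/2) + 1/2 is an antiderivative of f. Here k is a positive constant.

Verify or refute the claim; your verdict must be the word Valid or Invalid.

d/ds[G] = 2*k*s + 2*s*sin(s**2/3 + s/2) + 3*sin(s**2/3 + s/2)/2
This equals f(s) exactly, so the claim holds.

Valid - differentiating G returns exactly f.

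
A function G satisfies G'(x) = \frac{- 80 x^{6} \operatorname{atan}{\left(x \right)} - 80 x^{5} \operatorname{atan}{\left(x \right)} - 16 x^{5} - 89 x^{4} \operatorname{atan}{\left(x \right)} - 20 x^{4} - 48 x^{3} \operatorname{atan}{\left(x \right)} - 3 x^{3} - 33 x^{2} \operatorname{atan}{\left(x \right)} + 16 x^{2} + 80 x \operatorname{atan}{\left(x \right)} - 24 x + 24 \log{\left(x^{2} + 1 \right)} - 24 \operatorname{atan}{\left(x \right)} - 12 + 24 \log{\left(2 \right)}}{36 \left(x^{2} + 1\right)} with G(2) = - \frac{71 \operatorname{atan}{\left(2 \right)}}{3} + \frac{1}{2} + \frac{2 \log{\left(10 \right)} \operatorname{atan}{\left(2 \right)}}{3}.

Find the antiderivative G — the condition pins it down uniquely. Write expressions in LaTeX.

G'(x) has the shape u'v + uv' for u = - \frac{4 x^{5}}{9} - \frac{5 x^{4}}{9} - \frac{x^{3}}{12} + \frac{4 x^{2}}{9} - \frac{2 x}{3} + \frac{2 \log{\left(2 x^{2} + 2 \right)}}{3} - \frac{1}{3} and v = \operatorname{atan}{\left(x \right)} — it is the derivative of the product u*v.
A general antiderivative is - \frac{\left(\frac{4 x^{5}}{3} + \frac{5 x^{4}}{3} + \frac{x^{3}}{4} - \frac{4 x^{2}}{3} + 2 x - 2 \log{\left(2 x^{2} + 2 \right)} + 1\right) \operatorname{atan}{\left(x \right)}}{3} + C.
The condition gives C = - \frac{71 \operatorname{atan}{\left(2 \right)}}{3} + \frac{1}{2} + \frac{2 \log{\left(10 \right)} \operatorname{atan}{\left(2 \right)}}{3} - (- \frac{71 \operatorname{atan}{\left(2 \right)}}{3} + \frac{2 \log{\left(10 \right)} \operatorname{atan}{\left(2 \right)}}{3}) = \frac{1}{2}.
So G(x) = - \frac{4 x^{5} \operatorname{atan}{\left(x \right)}}{9} - \frac{5 x^{4} \operatorname{atan}{\left(x \right)}}{9} - \frac{x^{3} \operatorname{atan}{\left(x \right)}}{12} + \frac{4 x^{2} \operatorname{atan}{\left(x \right)}}{9} - \frac{2 x \operatorname{atan}{\left(x \right)}}{3} + \frac{2 \log{\left(x^{2} + 1 \right)} \operatorname{atan}{\left(x \right)}}{3} - \frac{\operatorname{atan}{\left(x \right)}}{3} + \frac{2 \log{\left(2 \right)} \operatorname{atan}{\left(x \right)}}{3} + \frac{1}{2}.
Check: d/dx[- \frac{4 x^{5} \operatorname{atan}{\left(x \right)}}{9} - \frac{5 x^{4} \operatorname{atan}{\left(x \right)}}{9} - \frac{x^{3} \operatorname{atan}{\left(x \right)}}{12} + \frac{4 x^{2} \operatorname{atan}{\left(x \right)}}{9} - \frac{2 x \operatorname{atan}{\left(x \right)}}{3} + \frac{2 \log{\left(x^{2} + 1 \right)} \operatorname{atan}{\left(x \right)}}{3} - \frac{\operatorname{atan}{\left(x \right)}}{3} + \frac{2 \log{\left(2 \right)} \operatorname{atan}{\left(x \right)}}{3} + \frac{1}{2}] = \frac{- 80 x^{6} \operatorname{atan}{\left(x \right)} - 80 x^{5} \operatorname{atan}{\left(x \right)} - 16 x^{5} - 89 x^{4} \operatorname{atan}{\left(x \right)} - 20 x^{4} - 48 x^{3} \operatorname{atan}{\left(x \right)} - 3 x^{3} - 33 x^{2} \operatorname{atan}{\left(x \right)} + 16 x^{2} + 80 x \operatorname{atan}{\left(x \right)} - 24 x + 24 \log{\left(x^{2} + 1 \right)} - 24 \operatorname{atan}{\left(x \right)} - 12 + 24 \log{\left(2 \right)}}{36 x^{2} + 36}, which equals G'(x).

G(x) = - \frac{4 x^{5} \operatorname{atan}{\left(x \right)}}{9} - \frac{5 x^{4} \operatorname{atan}{\left(x \right)}}{9} - \frac{x^{3} \operatorname{atan}{\left(x \right)}}{12} + \frac{4 x^{2} \operatorname{atan}{\left(x \right)}}{9} - \frac{2 x \operatorname{atan}{\left(x \right)}}{3} + \frac{2 \log{\left(x^{2} + 1 \right)} \operatorname{atan}{\left(x \right)}}{3} - \frac{\operatorname{atan}{\left(x \right)}}{3} + \frac{2 \log{\left(2 \right)} \operatorname{atan}{\left(x \right)}}{3} + \frac{1}{2}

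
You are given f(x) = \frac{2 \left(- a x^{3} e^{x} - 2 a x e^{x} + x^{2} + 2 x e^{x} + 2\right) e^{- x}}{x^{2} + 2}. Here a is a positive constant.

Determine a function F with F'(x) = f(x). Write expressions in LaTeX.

An antiderivative is F(x) = - a x^{2} + 2 \log{\left(x^{2} + 2 \right)} - 2 e^{- x}.

Any candidate F(x) must reproduce f(x) exactly when differentiated.
Check: d/dx[- a x^{2} + 2 \log{\left(x^{2} + 2 \right)} - 2 e^{- x}] = \frac{- 2 a x^{3} e^{x} - 4 a x e^{x} + 2 x^{2} + 4 x e^{x} + 4}{x^{2} e^{x} + 2 e^{x}}, which equals f(x).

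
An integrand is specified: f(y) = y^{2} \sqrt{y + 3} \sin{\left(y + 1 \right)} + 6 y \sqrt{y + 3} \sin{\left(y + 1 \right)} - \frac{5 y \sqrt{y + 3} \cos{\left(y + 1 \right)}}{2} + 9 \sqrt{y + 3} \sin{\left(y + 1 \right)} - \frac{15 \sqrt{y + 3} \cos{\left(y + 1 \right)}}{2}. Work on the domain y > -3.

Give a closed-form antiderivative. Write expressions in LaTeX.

An antiderivative is F(y) = - \left(y + 3\right)^{\frac{5}{2}} \cos{\left(y + 1 \right)}.

f has the shape u'v + uv' for u = - \left(y + 3\right)^{\frac{5}{2}} and v = \cos{\left(y + 1 \right)} — it is the derivative of the product u*v.
Check: d/dy[- \left(y + 3\right)^{\frac{5}{2}} \cos{\left(y + 1 \right)}] = y^{2} \sqrt{y + 3} \sin{\left(y + 1 \right)} + 6 y \sqrt{y + 3} \sin{\left(y + 1 \right)} - \frac{5 y \sqrt{y + 3} \cos{\left(y + 1 \right)}}{2} + 9 \sqrt{y + 3} \sin{\left(y + 1 \right)} - \frac{15 \sqrt{y + 3} \cos{\left(y + 1 \right)}}{2} = f(y).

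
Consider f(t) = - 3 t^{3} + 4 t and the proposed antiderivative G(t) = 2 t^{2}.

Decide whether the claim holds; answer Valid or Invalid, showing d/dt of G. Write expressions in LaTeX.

d/dt[G] = 4 t
d/dt[G] - f(t) = 3 t^{3} != 0.

Invalid: d/dt[G] - f = 3 t^{3}, which is not 0.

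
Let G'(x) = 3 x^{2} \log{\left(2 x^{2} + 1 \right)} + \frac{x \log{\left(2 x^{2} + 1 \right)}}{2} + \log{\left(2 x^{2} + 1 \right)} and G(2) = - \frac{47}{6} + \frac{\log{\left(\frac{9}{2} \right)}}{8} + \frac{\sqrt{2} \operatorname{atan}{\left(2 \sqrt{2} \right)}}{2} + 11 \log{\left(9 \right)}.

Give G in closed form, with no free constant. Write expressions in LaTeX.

G(x) = \frac{24 x^{3} \log{\left(2 x^{2} + 1 \right)} - 16 x^{3} + 6 x^{2} \log{\left(2 x^{2} + 1 \right)} - 6 x^{2} + 24 x \log{\left(2 x^{2} + 1 \right)} - 24 x + 3 \log{\left(x^{2} + \frac{1}{2} \right)} + 12 \sqrt{2} \operatorname{atan}{\left(\sqrt{2} x \right)} + 12}{24}

The integrand splits into summands that can be handled one at a time.
A general antiderivative is - \frac{2 x^{3}}{3} - \frac{x^{2}}{4} - x + \left(x^{3} + \frac{x^{2}}{4} + x\right) \log{\left(2 x^{2} + 1 \right)} + \frac{\log{\left(x^{2} + \frac{1}{2} \right)}}{8} + \frac{\sqrt{2} \operatorname{atan}{\left(\sqrt{2} x \right)}}{2} + C.
The condition gives C = - \frac{47}{6} + \frac{\log{\left(\frac{9}{2} \right)}}{8} + \frac{\sqrt{2} \operatorname{atan}{\left(2 \sqrt{2} \right)}}{2} + 11 \log{\left(9 \right)} - (- \frac{25}{3} + \frac{\log{\left(\frac{9}{2} \right)}}{8} + \frac{\sqrt{2} \operatorname{atan}{\left(2 \sqrt{2} \right)}}{2} + 11 \log{\left(9 \right)}) = \frac{1}{2}.
So G(x) = \frac{24 x^{3} \log{\left(2 x^{2} + 1 \right)} - 16 x^{3} + 6 x^{2} \log{\left(2 x^{2} + 1 \right)} - 6 x^{2} + 24 x \log{\left(2 x^{2} + 1 \right)} - 24 x + 3 \log{\left(x^{2} + \frac{1}{2} \right)} + 12 \sqrt{2} \operatorname{atan}{\left(\sqrt{2} x \right)} + 12}{24}.
Check: d/dx[\frac{24 x^{3} \log{\left(2 x^{2} + 1 \right)} - 16 x^{3} + 6 x^{2} \log{\left(2 x^{2} + 1 \right)} - 6 x^{2} + 24 x \log{\left(2 x^{2} + 1 \right)} - 24 x + 3 \log{\left(x^{2} + \frac{1}{2} \right)} + 12 \sqrt{2} \operatorname{atan}{\left(\sqrt{2} x \right)} + 12}{24}] = 3 x^{2} \log{\left(2 x^{2} + 1 \right)} + \frac{x \log{\left(2 x^{2} + 1 \right)}}{2} + \log{\left(2 x^{2} + 1 \right)} = G'(x).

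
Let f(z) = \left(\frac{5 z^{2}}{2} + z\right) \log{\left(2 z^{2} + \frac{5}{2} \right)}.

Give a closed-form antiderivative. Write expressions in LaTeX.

For F(z) to be correct the identity F'(z) - f(z) = 0 must hold.
Check: d/dz[\frac{60 z^{3} \log{\left(2 z^{2} + \frac{5}{2} \right)} - 40 z^{3} + 36 z^{2} \log{\left(2 z^{2} + \frac{5}{2} \right)} - 36 z^{2} + 150 z + 45 \log{\left(z^{2} + \frac{5}{4} \right)} - 75 \sqrt{5} \operatorname{atan}{\left(\frac{2 \sqrt{5} z}{5} \right)}}{72}] = \frac{5 z^{2} \log{\left(2 z^{2} + \frac{5}{2} \right)}}{2} + z \log{\left(2 z^{2} + \frac{5}{2} \right)}, which equals f(z).

An antiderivative is F(z) = \frac{60 z^{3} \log{\left(2 z^{2} + \frac{5}{2} \right)} - 40 z^{3} + 36 z^{2} \log{\left(2 z^{2} + \frac{5}{2} \right)} - 36 z^{2} + 150 z + 45 \log{\left(z^{2} + \frac{5}{4} \right)} - 75 \sqrt{5} \operatorname{atan}{\left(\frac{2 \sqrt{5} z}{5} \right)}}{72}.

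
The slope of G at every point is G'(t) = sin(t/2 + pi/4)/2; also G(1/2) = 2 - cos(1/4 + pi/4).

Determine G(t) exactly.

G(t) = 2 - cos(t/2 + pi/4)

Whatever form G(t) takes, its d/dt must return the stated G'(t).
A general antiderivative is -cos(t/2 + pi/4) + C.
The condition gives C = 2 - cos(1/4 + pi/4) - (-cos(1/4 + pi/4)) = 2.
So G(t) = 2 - cos(t/2 + pi/4).
Check: d/dt[2 - cos(t/2 + pi/4)] = sin(t/2 + pi/4)/2 = G'(t).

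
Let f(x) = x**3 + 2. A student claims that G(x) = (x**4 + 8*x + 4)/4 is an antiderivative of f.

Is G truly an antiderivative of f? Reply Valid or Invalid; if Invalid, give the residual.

d/dx[G] = x**3 + 2
This equals f(x) exactly, so the claim holds.

Valid - the claim checks out under differentiation.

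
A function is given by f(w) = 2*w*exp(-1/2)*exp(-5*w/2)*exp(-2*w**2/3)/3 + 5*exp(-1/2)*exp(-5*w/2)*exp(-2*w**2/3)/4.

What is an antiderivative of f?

An antiderivative is F(w) = -exp(-2*w**2/3 - 5*w/2 - 1/2)/2.

The substitution u = -2*w**2/3 - 5*w/2 - 1/2 works: f is exactly (dF/du)*(du/dw) for that inner function.
Check: d/dw[-exp(-2*w**2/3 - 5*w/2 - 1/2)/2] = (8*w + 15)*exp(-1/2)*exp(-5*w/2)*exp(-2*w**2/3)/12, which equals f(w).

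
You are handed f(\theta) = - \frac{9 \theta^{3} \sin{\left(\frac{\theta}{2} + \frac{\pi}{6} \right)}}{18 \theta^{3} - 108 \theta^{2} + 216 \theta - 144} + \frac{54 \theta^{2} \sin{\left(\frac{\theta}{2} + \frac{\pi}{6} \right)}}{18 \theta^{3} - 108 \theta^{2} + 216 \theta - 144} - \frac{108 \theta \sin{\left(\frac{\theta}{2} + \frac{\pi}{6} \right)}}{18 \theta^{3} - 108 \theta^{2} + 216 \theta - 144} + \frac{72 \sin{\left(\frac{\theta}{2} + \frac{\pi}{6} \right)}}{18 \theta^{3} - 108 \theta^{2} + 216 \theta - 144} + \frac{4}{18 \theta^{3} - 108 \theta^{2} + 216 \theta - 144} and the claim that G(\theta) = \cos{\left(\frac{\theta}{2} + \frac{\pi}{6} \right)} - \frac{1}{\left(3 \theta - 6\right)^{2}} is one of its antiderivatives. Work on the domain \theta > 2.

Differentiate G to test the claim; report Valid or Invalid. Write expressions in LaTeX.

d/d\theta[G] = \frac{- 9 \theta^{3} \sin{\left(\frac{\theta}{2} + \frac{\pi}{6} \right)} + 54 \theta^{2} \sin{\left(\frac{\theta}{2} + \frac{\pi}{6} \right)} - 108 \theta \sin{\left(\frac{\theta}{2} + \frac{\pi}{6} \right)} + 72 \sin{\left(\frac{\theta}{2} + \frac{\pi}{6} \right)} + 4}{18 \theta^{3} - 108 \theta^{2} + 216 \theta - 144}
This equals f(\theta) exactly, so the claim holds.

Valid - differentiating G returns exactly f.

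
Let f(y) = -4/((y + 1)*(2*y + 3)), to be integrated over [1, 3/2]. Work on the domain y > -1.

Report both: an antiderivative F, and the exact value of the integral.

The denominator factors as (y + 1)*(2*y + 3); partial fractions split f into directly integrable pieces: 8/(2*y + 3) - 4/(y + 1).
F(y) = -4*(log(y + 1) - log(y + 3/2)) is an antiderivative of f.
Check: d/dy[-4*(log(y + 1) - log(y + 3/2))] = -4/(2*y**2 + 5*y + 3), which equals f(y).
F(3/2) = -4*log(5/2) + 4*log(3); F(1) = -4*log(2) + 4*log(5/2).
Integral = F(3/2) - F(1) = -8*log(5/2) + 4*log(2) + 4*log(3).

Antiderivative: F(y) = -4*(log(y + 1) - log(y + 3/2)); value = -8*log(5/2) + 4*log(2) + 4*log(3)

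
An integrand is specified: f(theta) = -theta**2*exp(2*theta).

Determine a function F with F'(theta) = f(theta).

f has the shape u'v + uv' for u = -theta**2/2 + theta/2 - 1/4 and v = exp(2*theta) — it is the derivative of the product u*v.
Check: d/dtheta[-(2*theta**2 - 2*theta + 1)*exp(2*theta)/4] = -theta**2*exp(2*theta) = f(theta).

An antiderivative is F(theta) = -(2*theta**2 - 2*theta + 1)*exp(2*theta)/4.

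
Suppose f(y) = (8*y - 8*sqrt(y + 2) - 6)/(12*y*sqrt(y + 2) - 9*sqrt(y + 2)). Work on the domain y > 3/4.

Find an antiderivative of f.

An antiderivative is F(y) = 4*sqrt(y + 2)/3 - 2*log(2*y - 3/2)/3.

Recover f(y) by differentiating a candidate F(y); any mismatch rules it out.
Check: d/dy[4*sqrt(y + 2)/3 - 2*log(2*y - 3/2)/3] = (8*y - 8*sqrt(y + 2) - 6)/(12*y*sqrt(y + 2) - 9*sqrt(y + 2)) = f(y).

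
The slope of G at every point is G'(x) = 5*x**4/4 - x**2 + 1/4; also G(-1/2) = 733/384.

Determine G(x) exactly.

G(x) = x**5/4 - x**3/3 + x/4 + 2

The integrand splits into summands that can be handled one at a time.
A general antiderivative is x**5/4 - x**3/3 + x/4 + C.
The condition gives C = 733/384 - (-35/384) = 2.
So G(x) = x**5/4 - x**3/3 + x/4 + 2.
Check: d/dx[x**5/4 - x**3/3 + x/4 + 2] = 5*x**4/4 - x**2 + 1/4 = G'(x).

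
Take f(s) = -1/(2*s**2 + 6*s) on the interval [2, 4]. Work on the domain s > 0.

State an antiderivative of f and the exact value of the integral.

Antiderivative: F(s) = -log(s)/6 + log(s + 3)/6; value = -log(5)/6 - log(4)/6 + log(2)/6 + log(7)/6

The denominator factors as 2*s*(s + 3); partial fractions split f into directly integrable pieces: 1/(6*(s + 3)) - 1/(6*s).
F(s) = -log(s)/6 + log(s + 3)/6 is an antiderivative of f.
Check: d/ds[-log(s)/6 + log(s + 3)/6] = -1/(2*s**2 + 6*s) = f(s).
F(4) = -log(4)/6 + log(7)/6; F(2) = -log(2)/6 + log(5)/6.
Integral = F(4) - F(2) = -log(5)/6 - log(4)/6 + log(2)/6 + log(7)/6.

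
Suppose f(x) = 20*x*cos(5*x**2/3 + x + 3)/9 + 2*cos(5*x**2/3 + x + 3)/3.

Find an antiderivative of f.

f matches the chain-rule pattern g'(h)*h' with inner function h(x) = 5*x**2/3 + x + 3; substituting u = h(x) collapses the integral.
Check: d/dx[2*sin(5*x**2/3 + x + 3)/3] = 20*x*cos(5*x**2/3 + x + 3)/9 + 2*cos(5*x**2/3 + x + 3)/3 = f(x).

An antiderivative is F(x) = 2*sin(5*x**2/3 + x + 3)/3.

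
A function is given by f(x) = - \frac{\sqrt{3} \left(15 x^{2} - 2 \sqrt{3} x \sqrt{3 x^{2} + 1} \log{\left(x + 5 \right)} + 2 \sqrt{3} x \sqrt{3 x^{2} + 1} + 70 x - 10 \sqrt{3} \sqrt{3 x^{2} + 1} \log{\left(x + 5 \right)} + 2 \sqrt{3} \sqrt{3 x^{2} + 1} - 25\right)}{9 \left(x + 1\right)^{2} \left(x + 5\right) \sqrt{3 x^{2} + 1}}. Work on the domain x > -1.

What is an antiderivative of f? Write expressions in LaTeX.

An antiderivative is F(x) = \frac{- 5 \sqrt{3 x^{2} + 1} - 2 \sqrt{3} \log{\left(x + 5 \right)}}{3 \sqrt{3} x + 3 \sqrt{3}}.

f has the shape u'v + uv' for u = \frac{1}{3 x + 3} and v = - \frac{5 \sqrt{4 x^{2} + \frac{4}{3}}}{2} - 2 \log{\left(x + 5 \right)} — it is the derivative of the product u*v.
Check: d/dx[\frac{- 5 \sqrt{3 x^{2} + 1} - 2 \sqrt{3} \log{\left(x + 5 \right)}}{3 \sqrt{3} x + 3 \sqrt{3}}] = \frac{- 15 \sqrt{3} x^{2} + 6 x \sqrt{3 x^{2} + 1} \log{\left(x + 5 \right)} - 6 x \sqrt{3 x^{2} + 1} - 70 \sqrt{3} x + 30 \sqrt{3 x^{2} + 1} \log{\left(x + 5 \right)} - 6 \sqrt{3 x^{2} + 1} + 25 \sqrt{3}}{9 x^{3} \sqrt{3 x^{2} + 1} + 63 x^{2} \sqrt{3 x^{2} + 1} + 99 x \sqrt{3 x^{2} + 1} + 45 \sqrt{3 x^{2} + 1}}, which equals f(x).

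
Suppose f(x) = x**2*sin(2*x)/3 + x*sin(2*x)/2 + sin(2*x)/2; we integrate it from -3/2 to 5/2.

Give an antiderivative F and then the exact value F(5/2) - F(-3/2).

The integrand splits into summands that can be handled one at a time.
F(x) = -x**2*cos(2*x)/6 + x*sin(2*x)/6 - x*cos(2*x)/4 + sin(2*x)/8 - cos(2*x)/6 is an antiderivative of f.
Check: d/dx[-x**2*cos(2*x)/6 + x*sin(2*x)/6 - x*cos(2*x)/4 + sin(2*x)/8 - cos(2*x)/6] = x**2*sin(2*x)/3 + x*sin(2*x)/2 + sin(2*x)/2 = f(x).
F(5/2) = -11*cos(5)/6 + 13*sin(5)/24; F(-3/2) = sin(3)/8 - cos(3)/6.
Integral = F(5/2) - F(-3/2) = -11*cos(5)/6 + 13*sin(5)/24 + cos(3)/6 - sin(3)/8.

Antiderivative: F(x) = -x**2*cos(2*x)/6 + x*sin(2*x)/6 - x*cos(2*x)/4 + sin(2*x)/8 - cos(2*x)/6; value = -11*cos(5)/6 + 13*sin(5)/24 + cos(3)/6 - sin(3)/8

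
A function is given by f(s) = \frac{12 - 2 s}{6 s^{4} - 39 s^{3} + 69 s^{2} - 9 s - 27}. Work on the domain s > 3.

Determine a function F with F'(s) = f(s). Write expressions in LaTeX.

The denominator factors as 3 \left(s - 3\right)^{2} \left(s - 1\right) \left(2 s + 1\right); partial fractions split f into directly integrable pieces: - \frac{104}{441 \left(2 s + 1\right)} + \frac{5}{18 \left(s - 1\right)} - \frac{47}{294 \left(s - 3\right)} + \frac{1}{7 \left(s - 3\right)^{2}}.
Check: d/ds[- \frac{47 \log{\left(s - 3 \right)}}{294} + \frac{5 \log{\left(s - 1 \right)}}{18} - \frac{52 \log{\left(s + \frac{1}{2} \right)}}{441} - \frac{1}{7 s - 21}] = \frac{12 - 2 s}{6 s^{4} - 39 s^{3} + 69 s^{2} - 9 s - 27} = f(s).

An antiderivative is F(s) = - \frac{47 \log{\left(s - 3 \right)}}{294} + \frac{5 \log{\left(s - 1 \right)}}{18} - \frac{52 \log{\left(s + \frac{1}{2} \right)}}{441} - \frac{1}{7 s - 21}.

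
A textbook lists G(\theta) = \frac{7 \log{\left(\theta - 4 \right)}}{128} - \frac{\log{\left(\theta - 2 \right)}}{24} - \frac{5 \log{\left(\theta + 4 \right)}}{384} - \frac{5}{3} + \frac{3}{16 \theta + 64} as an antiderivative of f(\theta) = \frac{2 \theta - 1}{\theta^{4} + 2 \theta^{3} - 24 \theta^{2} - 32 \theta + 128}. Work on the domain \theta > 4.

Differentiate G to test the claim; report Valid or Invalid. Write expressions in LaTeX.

Valid. The derivative of G reproduces f.

d/d\theta[G] = \frac{2 \theta - 1}{\theta^{4} + 2 \theta^{3} - 24 \theta^{2} - 32 \theta + 128}
This equals f(\theta) exactly, so the claim holds.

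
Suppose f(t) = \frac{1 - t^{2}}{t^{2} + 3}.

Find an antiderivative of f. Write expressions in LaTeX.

An antiderivative is F(t) = - \frac{3 t - 4 \sqrt{3} \operatorname{atan}{\left(\frac{\sqrt{3} t}{3} \right)}}{3}.

Recover f(t) by differentiating a candidate F(t); any mismatch rules it out.
Check: d/dt[- \frac{3 t - 4 \sqrt{3} \operatorname{atan}{\left(\frac{\sqrt{3} t}{3} \right)}}{3}] = \frac{1 - t^{2}}{t^{2} + 3} = f(t).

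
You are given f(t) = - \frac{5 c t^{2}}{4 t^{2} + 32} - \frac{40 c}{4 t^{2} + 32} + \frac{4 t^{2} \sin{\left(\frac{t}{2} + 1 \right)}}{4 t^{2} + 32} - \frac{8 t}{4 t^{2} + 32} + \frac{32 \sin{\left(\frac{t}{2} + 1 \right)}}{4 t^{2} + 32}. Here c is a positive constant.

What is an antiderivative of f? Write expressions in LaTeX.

An antiderivative is F(t) = \frac{- 5 c t - 4 \log{\left(\frac{t^{2}}{2} + 4 \right)} - 8 \cos{\left(\frac{t}{2} + 1 \right)}}{4}.

The integrand splits into summands that can be handled one at a time.
Check: d/dt[\frac{- 5 c t - 4 \log{\left(\frac{t^{2}}{2} + 4 \right)} - 8 \cos{\left(\frac{t}{2} + 1 \right)}}{4}] = \frac{- 5 c t^{2} - 40 c + 4 t^{2} \sin{\left(\frac{t}{2} + 1 \right)} - 8 t + 32 \sin{\left(\frac{t}{2} + 1 \right)}}{4 t^{2} + 32}, which equals f(t).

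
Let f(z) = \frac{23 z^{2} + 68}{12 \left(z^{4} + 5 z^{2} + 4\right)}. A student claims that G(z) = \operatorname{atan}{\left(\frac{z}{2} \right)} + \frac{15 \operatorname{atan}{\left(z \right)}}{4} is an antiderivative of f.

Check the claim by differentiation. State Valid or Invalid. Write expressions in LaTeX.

Invalid: d/dz[G] - f = \frac{23 z^{2} + 68}{6 z^{4} + 30 z^{2} + 24}, which is not 0.

d/dz[G] = \frac{23 z^{2} + 68}{4 z^{4} + 20 z^{2} + 16}
d/dz[G] - f(z) = \frac{23 z^{2} + 68}{6 z^{4} + 30 z^{2} + 24} != 0.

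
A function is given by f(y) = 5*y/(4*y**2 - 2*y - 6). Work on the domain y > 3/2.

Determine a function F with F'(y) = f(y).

Factor the denominator (2*(y + 1)*(2*y - 3)) and decompose: f = 3/(2*(2*y - 3)) + 1/(2*(y + 1)); each piece integrates to a log, atan, or power term.
Check: d/dy[3*log(y - 3/2)/4 + log(y + 1)/2] = 5*y/(4*y**2 - 2*y - 6) = f(y).

An antiderivative is F(y) = 3*log(y - 3/2)/4 + log(y + 1)/2.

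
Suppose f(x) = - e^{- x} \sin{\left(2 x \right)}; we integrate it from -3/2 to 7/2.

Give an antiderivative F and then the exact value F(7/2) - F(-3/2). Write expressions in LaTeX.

Check any antiderivative F(x) by computing F'(x) and comparing it with f(x).
F(x) = \frac{e^{- x} \sin{\left(2 x \right)}}{5} + \frac{2 e^{- x} \cos{\left(2 x \right)}}{5} is an antiderivative of f.
Check: d/dx[\frac{e^{- x} \sin{\left(2 x \right)}}{5} + \frac{2 e^{- x} \cos{\left(2 x \right)}}{5}] = - e^{- x} \sin{\left(2 x \right)} = f(x).
F(7/2) = \frac{\sin{\left(7 \right)}}{5 e^{\frac{7}{2}}} + \frac{2 \cos{\left(7 \right)}}{5 e^{\frac{7}{2}}}; F(-3/2) = \frac{2 e^{\frac{3}{2}} \cos{\left(3 \right)}}{5} - \frac{e^{\frac{3}{2}} \sin{\left(3 \right)}}{5}.
Integral = F(7/2) - F(-3/2) = \frac{\sin{\left(7 \right)}}{5 e^{\frac{7}{2}}} + \frac{2 \cos{\left(7 \right)}}{5 e^{\frac{7}{2}}} + \frac{e^{\frac{3}{2}} \sin{\left(3 \right)}}{5} - \frac{2 e^{\frac{3}{2}} \cos{\left(3 \right)}}{5}.

Antiderivative: F(x) = \frac{e^{- x} \sin{\left(2 x \right)}}{5} + \frac{2 e^{- x} \cos{\left(2 x \right)}}{5}; value = \frac{\sin{\left(7 \right)}}{5 e^{\frac{7}{2}}} + \frac{2 \cos{\left(7 \right)}}{5 e^{\frac{7}{2}}} + \frac{e^{\frac{3}{2}} \sin{\left(3 \right)}}{5} - \frac{2 e^{\frac{3}{2}} \cos{\left(3 \right)}}{5}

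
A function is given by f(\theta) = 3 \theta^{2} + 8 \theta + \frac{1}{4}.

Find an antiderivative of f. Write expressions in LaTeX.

The integrand splits into summands that can be handled one at a time.
Check: d/d\theta[\theta^{3} + 4 \theta^{2} + \frac{\theta}{4}] = 3 \theta^{2} + 8 \theta + \frac{1}{4} = f(\theta).

An antiderivative is F(\theta) = \theta^{3} + 4 \theta^{2} + \frac{\theta}{4}.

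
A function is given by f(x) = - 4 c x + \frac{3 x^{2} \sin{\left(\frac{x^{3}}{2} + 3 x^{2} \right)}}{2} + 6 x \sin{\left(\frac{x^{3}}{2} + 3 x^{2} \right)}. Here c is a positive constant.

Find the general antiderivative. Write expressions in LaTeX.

F(x) = - 2 c x^{2} - \cos{\left(\frac{x^{3}}{2} + 3 x^{2} \right)} + C

Integrate term by term and add the pieces.
Check: d/dx[- 2 c x^{2} - \cos{\left(\frac{x^{3}}{2} + 3 x^{2} \right)}] = - 4 c x + \frac{3 x^{2} \sin{\left(\frac{x^{3}}{2} + 3 x^{2} \right)}}{2} + 6 x \sin{\left(\frac{x^{3}}{2} + 3 x^{2} \right)} = f(x).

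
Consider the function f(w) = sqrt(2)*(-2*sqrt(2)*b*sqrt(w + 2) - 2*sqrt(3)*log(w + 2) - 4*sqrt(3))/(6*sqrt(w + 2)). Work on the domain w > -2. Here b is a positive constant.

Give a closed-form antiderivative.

An antiderivative is F(w) = sqrt(2)*(-2*sqrt(2)*b*w - 4*sqrt(3)*sqrt(w + 2)*log(w + 2))/6.

Recover f(w) by differentiating a candidate F(w); any mismatch rules it out.
Check: d/dw[sqrt(2)*(-2*sqrt(2)*b*w - 4*sqrt(3)*sqrt(w + 2)*log(w + 2))/6] = (-2*b*sqrt(w + 2) - sqrt(6)*log(w + 2) - 2*sqrt(6))/(3*sqrt(w + 2)), which equals f(w).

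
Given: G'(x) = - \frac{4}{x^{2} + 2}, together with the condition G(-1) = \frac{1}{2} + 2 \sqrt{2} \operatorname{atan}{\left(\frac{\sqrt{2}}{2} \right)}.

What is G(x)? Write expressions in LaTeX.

G(x) = - \frac{4 \sqrt{2} \operatorname{atan}{\left(\frac{\sqrt{2} x}{2} \right)} - 1}{2}

For G(x) to be correct, d/dx[G] must agree with the stated G'(x) identically.
A general antiderivative is - 2 \sqrt{2} \operatorname{atan}{\left(\frac{\sqrt{2} x}{2} \right)} + C.
The condition gives C = \frac{1}{2} + 2 \sqrt{2} \operatorname{atan}{\left(\frac{\sqrt{2}}{2} \right)} - (2 \sqrt{2} \operatorname{atan}{\left(\frac{\sqrt{2}}{2} \right)}) = \frac{1}{2}.
So G(x) = - \frac{4 \sqrt{2} \operatorname{atan}{\left(\frac{\sqrt{2} x}{2} \right)} - 1}{2}.
Check: d/dx[- \frac{4 \sqrt{2} \operatorname{atan}{\left(\frac{\sqrt{2} x}{2} \right)} - 1}{2}] = - \frac{4}{x^{2} + 2} = G'(x).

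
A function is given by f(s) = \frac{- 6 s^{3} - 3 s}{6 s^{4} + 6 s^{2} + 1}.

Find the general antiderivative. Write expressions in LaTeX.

The substitution u = 2 s^{4} + 2 s^{2} + \frac{1}{3} works: f is exactly (dF/du)*(du/ds) for that inner function.
Check: d/ds[- \frac{\log{\left(2 s^{4} + 2 s^{2} + \frac{1}{3} \right)}}{4}] = \frac{- 6 s^{3} - 3 s}{6 s^{4} + 6 s^{2} + 1} = f(s).

F(s) = - \frac{\log{\left(2 s^{4} + 2 s^{2} + \frac{1}{3} \right)}}{4} + C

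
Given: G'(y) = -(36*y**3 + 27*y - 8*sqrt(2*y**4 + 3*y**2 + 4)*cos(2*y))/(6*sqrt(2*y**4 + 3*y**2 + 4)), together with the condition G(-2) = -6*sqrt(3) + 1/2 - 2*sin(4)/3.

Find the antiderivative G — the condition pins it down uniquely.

The proposed G(y) is checked by its d/dy: the result must match the given G'(y).
A general antiderivative is -3*sqrt(2*y**4 + 3*y**2 + 4)/2 + 2*sin(2*y)/3 + C.
The condition gives C = -6*sqrt(3) + 1/2 - 2*sin(4)/3 - (-6*sqrt(3) - 2*sin(4)/3) = 1/2.
So G(y) = (-9*sqrt(2*y**4 + 3*y**2 + 4) + 4*sin(2*y) + 3)/6.
Check: d/dy[(-9*sqrt(2*y**4 + 3*y**2 + 4) + 4*sin(2*y) + 3)/6] = (-36*y**3 - 27*y + 8*sqrt(2*y**4 + 3*y**2 + 4)*cos(2*y))/(6*sqrt(2*y**4 + 3*y**2 + 4)), which equals G'(y).

G(y) = (-9*sqrt(2*y**4 + 3*y**2 + 4) + 4*sin(2*y) + 3)/6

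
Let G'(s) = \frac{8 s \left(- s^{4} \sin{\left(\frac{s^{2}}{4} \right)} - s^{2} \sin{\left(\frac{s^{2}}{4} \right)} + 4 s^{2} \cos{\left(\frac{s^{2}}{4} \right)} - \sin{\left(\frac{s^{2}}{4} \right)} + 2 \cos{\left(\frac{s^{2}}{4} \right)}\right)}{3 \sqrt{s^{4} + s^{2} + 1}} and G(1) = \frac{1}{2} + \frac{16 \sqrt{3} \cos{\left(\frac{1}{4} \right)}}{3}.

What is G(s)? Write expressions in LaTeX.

Recognize the product-rule pattern: G'(s) = u'v + uv' with u = \frac{16 \sqrt{s^{4} + s^{2} + 1}}{3}, v = \cos{\left(\frac{s^{2}}{4} \right)}, so integration by parts undoes it.
A general antiderivative is \frac{16 \sqrt{s^{4} + s^{2} + 1} \cos{\left(\frac{s^{2}}{4} \right)}}{3} + C.
The condition gives C = \frac{1}{2} + \frac{16 \sqrt{3} \cos{\left(\frac{1}{4} \right)}}{3} - (\frac{16 \sqrt{3} \cos{\left(\frac{1}{4} \right)}}{3}) = \frac{1}{2}.
So G(s) = \frac{16 \sqrt{s^{4} + s^{2} + 1} \cos{\left(\frac{s^{2}}{4} \right)}}{3} + \frac{1}{2}.
Check: d/ds[\frac{16 \sqrt{s^{4} + s^{2} + 1} \cos{\left(\frac{s^{2}}{4} \right)}}{3} + \frac{1}{2}] = \frac{- 8 s^{5} \sin{\left(\frac{s^{2}}{4} \right)} - 8 s^{3} \sin{\left(\frac{s^{2}}{4} \right)} + 32 s^{3} \cos{\left(\frac{s^{2}}{4} \right)} - 8 s \sin{\left(\frac{s^{2}}{4} \right)} + 16 s \cos{\left(\frac{s^{2}}{4} \right)}}{3 \sqrt{s^{4} + s^{2} + 1}}, which equals G'(s).

G(s) = \frac{16 \sqrt{s^{4} + s^{2} + 1} \cos{\left(\frac{s^{2}}{4} \right)}}{3} + \frac{1}{2}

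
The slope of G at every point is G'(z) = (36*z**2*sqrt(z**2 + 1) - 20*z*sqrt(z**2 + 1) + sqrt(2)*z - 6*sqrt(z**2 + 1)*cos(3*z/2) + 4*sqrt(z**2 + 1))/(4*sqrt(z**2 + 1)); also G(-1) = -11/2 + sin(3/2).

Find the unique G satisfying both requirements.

G(z) = 3*z**3 - 5*z**2/2 + z + sqrt(z**2/2 + 1/2)/2 - sin(3*z/2) + 1/2

Any candidate G(z) must reproduce the stated G'(z) exactly.
A general antiderivative is 3*z**3 - 5*z**2/2 + z + sqrt(z**2/2 + 1/2)/2 - sin(3*z/2) + C.
The condition gives C = -11/2 + sin(3/2) - (-6 + sin(3/2)) = 1/2.
So G(z) = 3*z**3 - 5*z**2/2 + z + sqrt(z**2/2 + 1/2)/2 - sin(3*z/2) + 1/2.
Check: d/dz[3*z**3 - 5*z**2/2 + z + sqrt(z**2/2 + 1/2)/2 - sin(3*z/2) + 1/2] = (36*z**2*sqrt(z**2 + 1) - 20*z*sqrt(z**2 + 1) + sqrt(2)*z - 6*sqrt(z**2 + 1)*cos(3*z/2) + 4*sqrt(z**2 + 1))/(4*sqrt(z**2 + 1)) = G'(z).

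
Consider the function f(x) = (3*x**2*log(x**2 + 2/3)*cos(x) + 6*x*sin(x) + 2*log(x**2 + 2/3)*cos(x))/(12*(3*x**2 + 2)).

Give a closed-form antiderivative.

An antiderivative is F(x) = log(x**2 + 2/3)*sin(x)/12.

f has the shape u'v + uv' for u = log(x**2 + 2/3)/12 and v = sin(x) — it is the derivative of the product u*v.
Check: d/dx[log(x**2 + 2/3)*sin(x)/12] = (3*x**2*log(x**2 + 2/3)*cos(x) + 6*x*sin(x) + 2*log(x**2 + 2/3)*cos(x))/(36*x**2 + 24), which equals f(x).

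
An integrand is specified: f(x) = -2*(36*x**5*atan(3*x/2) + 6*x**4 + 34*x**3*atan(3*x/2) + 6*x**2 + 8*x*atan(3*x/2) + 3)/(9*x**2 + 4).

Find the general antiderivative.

F(x) = -(2*x**4 + 2*x**2 + 1)*atan(3*x/2) + C

f has the shape u'v + uv' for u = -2*x**4 - 2*x**2 - 1 and v = atan(3*x/2) — it is the derivative of the product u*v.
Check: d/dx[-(2*x**4 + 2*x**2 + 1)*atan(3*x/2)] = (-72*x**5*atan(3*x/2) - 12*x**4 - 68*x**3*atan(3*x/2) - 12*x**2 - 16*x*atan(3*x/2) - 6)/(9*x**2 + 4), which equals f(x).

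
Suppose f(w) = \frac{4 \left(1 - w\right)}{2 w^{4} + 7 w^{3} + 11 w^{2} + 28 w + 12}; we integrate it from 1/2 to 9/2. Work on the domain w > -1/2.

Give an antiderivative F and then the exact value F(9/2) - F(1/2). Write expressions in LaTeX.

Antiderivative: F(w) = \frac{2 \left(156 \log{\left(w + \frac{1}{2} \right)} - 136 \log{\left(w + 3 \right)} - 10 \log{\left(w^{2} + 4 \right)} - 165 \operatorname{atan}{\left(\frac{w}{2} \right)}\right)}{1105}; value = - \frac{16 \log{\left(\frac{15}{2} \right)}}{65} - \frac{66 \operatorname{atan}{\left(\frac{9}{4} \right)}}{221} - \frac{4 \log{\left(\frac{97}{4} \right)}}{221} + \frac{4 \log{\left(\frac{17}{4} \right)}}{221} + \frac{66 \operatorname{atan}{\left(\frac{1}{4} \right)}}{221} + \frac{16 \log{\left(\frac{7}{2} \right)}}{65} + \frac{24 \log{\left(5 \right)}}{85}

Factor the denominator (\left(w + 3\right) \left(2 w + 1\right) \left(w^{2} + 4\right)) and decompose: f = - \frac{4 \left(2 w + 33\right)}{221 \left(w^{2} + 4\right)} + \frac{48}{85 \left(2 w + 1\right)} - \frac{16}{65 \left(w + 3\right)}; each piece integrates to a log, atan, or power term.
F(w) = \frac{2 \left(156 \log{\left(w + \frac{1}{2} \right)} - 136 \log{\left(w + 3 \right)} - 10 \log{\left(w^{2} + 4 \right)} - 165 \operatorname{atan}{\left(\frac{w}{2} \right)}\right)}{1105} is an antiderivative of f.
Check: d/dw[\frac{2 \left(156 \log{\left(w + \frac{1}{2} \right)} - 136 \log{\left(w + 3 \right)} - 10 \log{\left(w^{2} + 4 \right)} - 165 \operatorname{atan}{\left(\frac{w}{2} \right)}\right)}{1105}] = \frac{4 - 4 w}{2 w^{4} + 7 w^{3} + 11 w^{2} + 28 w + 12}, which equals f(w).
F(9/2) = - \frac{16 \log{\left(\frac{15}{2} \right)}}{65} - \frac{66 \operatorname{atan}{\left(\frac{9}{4} \right)}}{221} - \frac{4 \log{\left(\frac{97}{4} \right)}}{221} + \frac{24 \log{\left(5 \right)}}{85}; F(1/2) = - \frac{16 \log{\left(\frac{7}{2} \right)}}{65} - \frac{66 \operatorname{atan}{\left(\frac{1}{4} \right)}}{221} - \frac{4 \log{\left(\frac{17}{4} \right)}}{221}.
Integral = F(9/2) - F(1/2) = - \frac{16 \log{\left(\frac{15}{2} \right)}}{65} - \frac{66 \operatorname{atan}{\left(\frac{9}{4} \right)}}{221} - \frac{4 \log{\left(\frac{97}{4} \right)}}{221} + \frac{4 \log{\left(\frac{17}{4} \right)}}{221} + \frac{66 \operatorname{atan}{\left(\frac{1}{4} \right)}}{221} + \frac{16 \log{\left(\frac{7}{2} \right)}}{65} + \frac{24 \log{\left(5 \right)}}{85}.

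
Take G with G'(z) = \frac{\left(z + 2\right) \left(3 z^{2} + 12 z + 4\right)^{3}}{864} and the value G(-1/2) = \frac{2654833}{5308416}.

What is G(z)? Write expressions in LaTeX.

G(z) = \left(\frac{z^{2}}{4} + z + \frac{1}{3}\right)^{4} + \frac{1}{2}

G'(z) matches the chain-rule pattern g'(h)*h' with inner function h(z) = \frac{z^{2}}{4} + z + \frac{1}{3}; substituting u = h(z) collapses the integral.
A general antiderivative is \left(\frac{z^{2}}{4} + z + \frac{1}{3}\right)^{4} + C.
The condition gives C = \frac{2654833}{5308416} - (\frac{625}{5308416}) = \frac{1}{2}.
So G(z) = \left(\frac{z^{2}}{4} + z + \frac{1}{3}\right)^{4} + \frac{1}{2}.
Check: d/dz[\left(\frac{z^{2}}{4} + z + \frac{1}{3}\right)^{4} + \frac{1}{2}] = \frac{z^{7}}{32} + \frac{7 z^{6}}{16} + \frac{19 z^{5}}{8} + \frac{25 z^{4}}{4} + \frac{49 z^{3}}{6} + 5 z^{2} + \frac{38 z}{27} + \frac{4}{27}, which equals G'(z).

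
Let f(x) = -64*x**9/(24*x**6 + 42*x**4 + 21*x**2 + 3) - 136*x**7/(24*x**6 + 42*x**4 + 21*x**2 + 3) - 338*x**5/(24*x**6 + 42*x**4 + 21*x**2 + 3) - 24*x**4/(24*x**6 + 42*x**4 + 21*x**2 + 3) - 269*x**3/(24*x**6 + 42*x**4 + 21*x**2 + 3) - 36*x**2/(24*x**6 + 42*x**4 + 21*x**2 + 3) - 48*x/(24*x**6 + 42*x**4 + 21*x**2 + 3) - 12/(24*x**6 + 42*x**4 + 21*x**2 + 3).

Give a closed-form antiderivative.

Integrate term by term and add the pieces.
Check: d/dx[-2*x**4/3 - x**2/2 - 5*log(x**4 + 3*x**2/2 + 1/2)/2 - 2*atan(2*x)] = (-64*x**9 - 136*x**7 - 338*x**5 - 24*x**4 - 269*x**3 - 36*x**2 - 48*x - 12)/(24*x**6 + 42*x**4 + 21*x**2 + 3), which equals f(x).

An antiderivative is F(x) = -2*x**4/3 - x**2/2 - 5*log(x**4 + 3*x**2/2 + 1/2)/2 - 2*atan(2*x).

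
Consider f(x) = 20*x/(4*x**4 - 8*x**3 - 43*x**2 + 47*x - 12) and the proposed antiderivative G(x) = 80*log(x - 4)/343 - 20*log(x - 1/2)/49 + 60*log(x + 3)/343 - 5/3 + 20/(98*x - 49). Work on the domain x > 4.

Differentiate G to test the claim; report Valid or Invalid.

Valid - differentiating G returns exactly f.

d/dx[G] = 20*x/(4*x**4 - 8*x**3 - 43*x**2 + 47*x - 12)
This equals f(x) exactly, so the claim holds.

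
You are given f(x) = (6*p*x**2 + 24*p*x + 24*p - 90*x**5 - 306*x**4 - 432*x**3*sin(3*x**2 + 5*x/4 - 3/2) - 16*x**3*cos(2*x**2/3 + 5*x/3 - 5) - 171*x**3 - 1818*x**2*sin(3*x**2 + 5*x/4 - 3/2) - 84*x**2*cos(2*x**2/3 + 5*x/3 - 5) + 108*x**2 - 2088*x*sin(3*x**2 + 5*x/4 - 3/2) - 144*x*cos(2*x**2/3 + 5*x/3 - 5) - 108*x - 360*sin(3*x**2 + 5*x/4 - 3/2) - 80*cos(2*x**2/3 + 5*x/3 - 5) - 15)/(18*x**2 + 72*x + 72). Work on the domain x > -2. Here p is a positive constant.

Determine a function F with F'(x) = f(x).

An antiderivative is F(x) = p*x/3 - 5*x**4/4 + x**3 - 3*x**2/4 - 2*sin(2*x**2/3 + 5*x/3 - 5)/3 + 4*cos(3*x**2 + 5*x/4 - 3/2) + 5/(3*(2*x + 4)).

For F(x) to be correct the identity F'(x) - f(x) = 0 must hold.
Check: d/dx[p*x/3 - 5*x**4/4 + x**3 - 3*x**2/4 - 2*sin(2*x**2/3 + 5*x/3 - 5)/3 + 4*cos(3*x**2 + 5*x/4 - 3/2) + 5/(3*(2*x + 4))] = (6*p*x**2 + 24*p*x + 24*p - 90*x**5 - 306*x**4 - 432*x**3*sin(3*x**2 + 5*x/4 - 3/2) - 16*x**3*cos(2*x**2/3 + 5*x/3 - 5) - 171*x**3 - 1818*x**2*sin(3*x**2 + 5*x/4 - 3/2) - 84*x**2*cos(2*x**2/3 + 5*x/3 - 5) + 108*x**2 - 2088*x*sin(3*x**2 + 5*x/4 - 3/2) - 144*x*cos(2*x**2/3 + 5*x/3 - 5) - 108*x - 360*sin(3*x**2 + 5*x/4 - 3/2) - 80*cos(2*x**2/3 + 5*x/3 - 5) - 15)/(18*x**2 + 72*x + 72) = f(x).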